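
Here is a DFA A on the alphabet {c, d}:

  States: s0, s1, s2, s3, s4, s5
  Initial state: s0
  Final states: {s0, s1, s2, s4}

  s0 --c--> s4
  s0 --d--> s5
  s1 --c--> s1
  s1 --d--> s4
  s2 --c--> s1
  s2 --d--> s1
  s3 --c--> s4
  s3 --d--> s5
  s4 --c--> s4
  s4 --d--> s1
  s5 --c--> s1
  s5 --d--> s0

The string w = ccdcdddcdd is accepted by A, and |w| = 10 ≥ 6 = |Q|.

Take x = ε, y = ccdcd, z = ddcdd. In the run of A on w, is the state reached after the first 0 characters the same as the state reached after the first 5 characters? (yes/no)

State sequence: s0 -c-> s4 -c-> s4 -d-> s1 -c-> s1 -d-> s4

After x (step 0): s0. After xy (step 5): s4.
They differ (s0 ≠ s4), so y is not a cycle from the state after x; this split is not the one the pumping-lemma construction produces, and pumping y need not keep the string in L(A).

no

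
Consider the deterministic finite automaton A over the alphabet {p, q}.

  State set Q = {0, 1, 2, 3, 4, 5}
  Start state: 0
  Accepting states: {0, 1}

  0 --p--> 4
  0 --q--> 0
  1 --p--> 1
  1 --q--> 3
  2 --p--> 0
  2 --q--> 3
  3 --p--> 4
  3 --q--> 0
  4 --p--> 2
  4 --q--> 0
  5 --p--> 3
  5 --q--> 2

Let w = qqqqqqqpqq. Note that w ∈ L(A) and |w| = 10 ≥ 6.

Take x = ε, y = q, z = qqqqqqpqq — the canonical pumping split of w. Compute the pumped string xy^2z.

qqqqqqqqpqq

xy^2z = ε·q·q·qqqqqqpqq = qqqqqqqqpqq.
Reading y = q takes A from 0 back to 0, so after x·y·y the machine is still in 0, and z then leads to the accepting state 0. Hence qqqqqqqqpqq ∈ L(A).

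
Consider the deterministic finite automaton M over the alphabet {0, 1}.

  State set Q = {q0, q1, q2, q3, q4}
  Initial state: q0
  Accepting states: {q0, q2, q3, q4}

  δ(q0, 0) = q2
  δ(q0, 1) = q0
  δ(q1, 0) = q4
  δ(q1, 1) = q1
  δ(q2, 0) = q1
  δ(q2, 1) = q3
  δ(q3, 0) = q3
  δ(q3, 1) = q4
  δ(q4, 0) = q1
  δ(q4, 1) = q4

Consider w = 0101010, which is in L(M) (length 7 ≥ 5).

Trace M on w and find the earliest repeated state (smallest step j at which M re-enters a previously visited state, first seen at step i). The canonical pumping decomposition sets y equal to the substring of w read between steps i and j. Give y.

State sequence: q0 -0-> q2 -1-> q3 -0-> q3 -1-> q4 -0-> q1 -1-> q1 -0-> q4
First repeat at step 3: q3 was already visited.

So i = 2, j = 3, giving x = w[0:2] = 01, y = w[2:3] = 0, z = w[3:7] = 1010.
Check: |xy| = 3 ≤ 5 and |y| = 1 ≥ 1. Reading y takes M from q3 back to q3, so every xyⁱz is accepted.

0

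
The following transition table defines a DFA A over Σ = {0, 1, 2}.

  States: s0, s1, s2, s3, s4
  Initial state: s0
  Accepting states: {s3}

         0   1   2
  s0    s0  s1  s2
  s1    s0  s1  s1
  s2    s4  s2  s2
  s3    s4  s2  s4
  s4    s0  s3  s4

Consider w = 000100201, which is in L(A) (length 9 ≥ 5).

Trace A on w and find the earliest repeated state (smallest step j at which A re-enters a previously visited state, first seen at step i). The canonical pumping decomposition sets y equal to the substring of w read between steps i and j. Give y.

0

State sequence: s0 -0-> s0 -0-> s0 -0-> s0 -1-> s1 -0-> s0 -0-> s0 -2-> s2 -0-> s4 -1-> s3
First repeat at step 1: s0 was already visited.

So i = 0, j = 1, giving x = w[0:0] = ε, y = w[0:1] = 0, z = w[1:9] = 00100201.
Check: |xy| = 1 ≤ 5 and |y| = 1 ≥ 1. Reading y takes A from s0 back to s0, so every xyⁱz is accepted.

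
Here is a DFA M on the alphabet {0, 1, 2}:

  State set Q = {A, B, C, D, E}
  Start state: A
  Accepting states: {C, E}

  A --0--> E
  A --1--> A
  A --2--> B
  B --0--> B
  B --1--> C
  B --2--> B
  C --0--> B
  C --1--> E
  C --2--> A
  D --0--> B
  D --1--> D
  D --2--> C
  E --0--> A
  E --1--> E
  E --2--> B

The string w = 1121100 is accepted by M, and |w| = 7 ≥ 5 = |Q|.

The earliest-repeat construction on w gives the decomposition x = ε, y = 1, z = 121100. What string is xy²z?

xy^2z = ε·1·1·121100 = 11121100.
Reading y = 1 takes M from A back to A, so after x·y·y the machine is still in A, and z then leads to the accepting state E. Hence 11121100 ∈ L(M).

11121100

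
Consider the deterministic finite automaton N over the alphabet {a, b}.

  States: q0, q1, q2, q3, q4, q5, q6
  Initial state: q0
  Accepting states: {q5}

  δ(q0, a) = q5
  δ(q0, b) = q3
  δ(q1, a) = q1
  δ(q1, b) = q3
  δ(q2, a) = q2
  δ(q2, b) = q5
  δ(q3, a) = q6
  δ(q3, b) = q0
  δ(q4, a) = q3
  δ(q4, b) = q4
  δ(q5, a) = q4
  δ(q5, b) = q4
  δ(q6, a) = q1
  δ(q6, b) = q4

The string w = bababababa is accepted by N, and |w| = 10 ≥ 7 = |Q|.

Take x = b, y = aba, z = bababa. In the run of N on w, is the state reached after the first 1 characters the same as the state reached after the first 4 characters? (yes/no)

Run of N on the first 4 characters of w = b a b a:
  step 0: q0  (start)
  step 1: q3  (read b: q0→q3)
  step 2: q6  (read a: q3→q6)
  step 3: q4  (read b: q6→q4)
  step 4: q3  (read a: q4→q3)

After x (step 1): q3. After xy (step 4): q3.
They match, so y = aba drives N around a cycle from q3 back to itself; pumping y any number of times keeps N in q3 before reading z, and xyⁱz ∈ L(N) for every i ≥ 0.

yes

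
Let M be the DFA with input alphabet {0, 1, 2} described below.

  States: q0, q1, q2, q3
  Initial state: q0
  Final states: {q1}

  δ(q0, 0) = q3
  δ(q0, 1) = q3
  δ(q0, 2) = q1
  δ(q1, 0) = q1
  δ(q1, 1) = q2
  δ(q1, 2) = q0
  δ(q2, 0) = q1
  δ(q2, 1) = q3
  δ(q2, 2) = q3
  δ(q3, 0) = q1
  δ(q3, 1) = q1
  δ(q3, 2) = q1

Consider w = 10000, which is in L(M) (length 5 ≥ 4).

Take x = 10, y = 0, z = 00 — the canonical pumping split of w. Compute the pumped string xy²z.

100000

xy^2z = 10·0·0·00 = 100000.
Reading y = 0 takes M from q1 back to q1, so after x·y·y the machine is still in q1, and z then leads to the accepting state q1. Hence 100000 ∈ L(M).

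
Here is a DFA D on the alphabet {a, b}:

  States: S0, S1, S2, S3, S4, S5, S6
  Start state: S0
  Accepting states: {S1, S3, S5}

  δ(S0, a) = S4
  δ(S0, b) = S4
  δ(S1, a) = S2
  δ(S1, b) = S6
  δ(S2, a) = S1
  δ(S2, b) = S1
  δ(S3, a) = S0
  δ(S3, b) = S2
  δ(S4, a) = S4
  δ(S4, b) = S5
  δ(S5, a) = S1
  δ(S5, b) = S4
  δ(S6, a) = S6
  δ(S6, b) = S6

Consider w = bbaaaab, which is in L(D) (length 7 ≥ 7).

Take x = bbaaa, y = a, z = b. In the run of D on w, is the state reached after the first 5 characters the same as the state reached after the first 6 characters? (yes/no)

no

State sequence: S0 -b-> S4 -b-> S5 -a-> S1 -a-> S2 -a-> S1 -a-> S2

After x (step 5): S1. After xy (step 6): S2.
They differ (S1 ≠ S2), so y is not a cycle from the state after x; this split is not the one the pumping-lemma construction produces, and pumping y need not keep the string in L(D).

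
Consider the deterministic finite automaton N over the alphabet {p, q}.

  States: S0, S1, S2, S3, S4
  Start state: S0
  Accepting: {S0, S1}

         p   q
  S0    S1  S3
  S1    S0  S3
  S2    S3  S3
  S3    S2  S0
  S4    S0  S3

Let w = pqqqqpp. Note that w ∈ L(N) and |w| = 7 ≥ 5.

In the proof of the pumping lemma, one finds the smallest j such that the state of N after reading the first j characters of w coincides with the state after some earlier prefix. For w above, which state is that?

State sequence: S0 -p-> S1 -q-> S3 -q-> S0 -q-> S3 -q-> S0 -p-> S1 -p-> S0
First repeat at step 3: S0 was already visited.

The earliest repeat is at step j = 3: N is in S0, which it already visited at step i = 0.
Pumping length from the standard proof: p = 5 (the number of states). The repeated state found above gives |xy| = j ≤ 5 and |y| = j − i ≥ 1.

S0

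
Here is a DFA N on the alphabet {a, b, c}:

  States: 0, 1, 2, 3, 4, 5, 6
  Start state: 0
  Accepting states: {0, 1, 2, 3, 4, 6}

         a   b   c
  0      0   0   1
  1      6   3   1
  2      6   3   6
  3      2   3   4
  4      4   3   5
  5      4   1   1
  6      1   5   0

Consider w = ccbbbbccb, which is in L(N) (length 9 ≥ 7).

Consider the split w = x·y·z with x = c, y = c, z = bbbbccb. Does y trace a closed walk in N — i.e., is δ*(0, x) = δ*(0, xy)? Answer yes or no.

Run of N on the first 2 characters of w = c c:
  step 0: 0  (start)
  step 1: 1  (read c: 0→1)
  step 2: 1  (read c: 1→1)

After x (step 1): 1. After xy (step 2): 1.
They match, so y = c drives N around a cycle from 1 back to itself; pumping y any number of times keeps N in 1 before reading z, and xyⁱz ∈ L(N) for every i ≥ 0.

yes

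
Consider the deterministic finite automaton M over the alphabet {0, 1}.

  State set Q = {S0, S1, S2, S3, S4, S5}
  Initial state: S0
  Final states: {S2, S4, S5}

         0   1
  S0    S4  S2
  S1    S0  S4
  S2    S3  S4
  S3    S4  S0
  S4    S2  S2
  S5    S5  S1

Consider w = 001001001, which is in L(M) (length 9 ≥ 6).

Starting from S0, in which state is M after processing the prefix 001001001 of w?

S4

State sequence: S0 -0-> S4 -0-> S2 -1-> S4 -0-> S2 -0-> S3 -1-> S0 -0-> S4 -0-> S2 -1-> S4

After reading 9 characters, M is in state S4.
(This kind of state-tracing is the core of the pumping-lemma construction: with 6 states, pigeonhole forces a repeat within the first 6 steps.)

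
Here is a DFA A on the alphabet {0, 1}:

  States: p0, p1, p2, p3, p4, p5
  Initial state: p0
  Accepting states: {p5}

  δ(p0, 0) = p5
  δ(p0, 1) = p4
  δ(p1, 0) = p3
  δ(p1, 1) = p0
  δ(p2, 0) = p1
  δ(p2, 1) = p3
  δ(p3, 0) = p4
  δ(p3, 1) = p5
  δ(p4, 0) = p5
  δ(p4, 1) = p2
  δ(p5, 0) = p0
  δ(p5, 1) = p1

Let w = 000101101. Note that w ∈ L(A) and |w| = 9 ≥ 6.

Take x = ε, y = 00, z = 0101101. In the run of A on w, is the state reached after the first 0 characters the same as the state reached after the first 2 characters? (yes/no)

State sequence: p0 -0-> p5 -0-> p0

After x (step 0): p0. After xy (step 2): p0.
They match, so y = 00 drives A around a cycle from p0 back to itself; pumping y any number of times keeps A in p0 before reading z, and xyⁱz ∈ L(A) for every i ≥ 0.

yes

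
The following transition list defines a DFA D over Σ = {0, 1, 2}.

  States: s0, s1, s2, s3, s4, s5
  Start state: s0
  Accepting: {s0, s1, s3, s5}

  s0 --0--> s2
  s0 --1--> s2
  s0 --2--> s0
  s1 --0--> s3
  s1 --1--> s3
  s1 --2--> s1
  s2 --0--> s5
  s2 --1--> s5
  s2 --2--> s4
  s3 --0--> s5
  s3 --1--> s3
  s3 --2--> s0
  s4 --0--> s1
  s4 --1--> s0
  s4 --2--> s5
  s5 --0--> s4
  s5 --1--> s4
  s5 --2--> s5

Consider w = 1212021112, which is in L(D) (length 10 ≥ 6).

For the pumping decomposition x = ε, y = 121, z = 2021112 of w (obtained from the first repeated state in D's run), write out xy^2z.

xy^2z = ε·121·121·2021112 = 1211212021112.
Reading y = 121 takes D from s0 back to s0, so after x·y·y the machine is still in s0, and z then leads to the accepting state s5. Hence 1211212021112 ∈ L(D).

1211212021112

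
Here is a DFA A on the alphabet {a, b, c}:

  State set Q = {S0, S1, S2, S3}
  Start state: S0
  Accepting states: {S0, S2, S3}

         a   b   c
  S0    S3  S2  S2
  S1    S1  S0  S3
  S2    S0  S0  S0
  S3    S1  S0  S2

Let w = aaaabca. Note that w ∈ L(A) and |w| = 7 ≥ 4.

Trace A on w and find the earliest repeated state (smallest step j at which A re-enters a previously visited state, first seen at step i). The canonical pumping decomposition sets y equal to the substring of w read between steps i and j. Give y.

State sequence: S0 -a-> S3 -a-> S1 -a-> S1 -a-> S1 -b-> S0 -c-> S2 -a-> S0
First repeat at step 3: S1 was already visited.

So i = 2, j = 3, giving x = w[0:2] = aa, y = w[2:3] = a, z = w[3:7] = abca.
Check: |xy| = 3 ≤ 4 and |y| = 1 ≥ 1. Reading y takes A from S1 back to S1, so every xyⁱz is accepted.
The DFA has 4 states, so the proof of the pumping lemma guarantees a repeated state among the first 4+1 visited; the segment between the two visits is the pumpable y.

a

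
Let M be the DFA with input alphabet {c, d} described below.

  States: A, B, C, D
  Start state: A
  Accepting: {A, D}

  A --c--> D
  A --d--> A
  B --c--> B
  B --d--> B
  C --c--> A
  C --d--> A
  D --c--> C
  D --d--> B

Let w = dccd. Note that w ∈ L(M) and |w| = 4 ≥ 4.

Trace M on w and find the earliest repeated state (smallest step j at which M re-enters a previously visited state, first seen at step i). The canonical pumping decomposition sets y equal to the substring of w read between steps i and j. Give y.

d

State sequence: A -d-> A -c-> D -c-> C -d-> A
First repeat at step 1: A was already visited.

So i = 0, j = 1, giving x = w[0:0] = ε, y = w[0:1] = d, z = w[1:4] = ccd.
Check: |xy| = 1 ≤ 4 and |y| = 1 ≥ 1. Reading y takes M from A back to A, so every xyⁱz is accepted.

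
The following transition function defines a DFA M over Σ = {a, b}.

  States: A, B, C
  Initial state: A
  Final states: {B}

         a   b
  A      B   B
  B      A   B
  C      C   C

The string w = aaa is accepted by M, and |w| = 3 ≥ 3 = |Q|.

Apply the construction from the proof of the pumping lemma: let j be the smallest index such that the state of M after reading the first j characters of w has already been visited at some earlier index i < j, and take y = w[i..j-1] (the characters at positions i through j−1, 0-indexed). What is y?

aa

Run of M on w = a a a:
  step 0: A  (start)
  step 1: B  (read a: A→B)
  step 2: A  (read a: B→A)   ← first repeat (A seen earlier)
  step 3: B  (read a: A→B)

So i = 0, j = 2, giving x = w[0:0] = ε, y = w[0:2] = aa, z = w[2:3] = a.
Check: |xy| = 2 ≤ 3 and |y| = 2 ≥ 1. Reading y takes M from A back to A, so every xyⁱz is accepted.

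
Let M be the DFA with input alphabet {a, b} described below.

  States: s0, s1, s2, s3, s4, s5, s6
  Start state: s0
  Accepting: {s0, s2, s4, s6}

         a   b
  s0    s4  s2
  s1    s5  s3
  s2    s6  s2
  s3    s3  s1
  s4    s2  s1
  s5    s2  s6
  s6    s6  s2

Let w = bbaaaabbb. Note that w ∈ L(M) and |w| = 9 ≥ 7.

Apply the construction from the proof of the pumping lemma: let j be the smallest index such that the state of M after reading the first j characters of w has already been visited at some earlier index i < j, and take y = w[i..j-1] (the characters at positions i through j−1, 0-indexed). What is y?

Run of M on w = b b a a a a b b b:
  step 0: s0  (start)
  step 1: s2  (read b: s0→s2)
  step 2: s2  (read b: s2→s2)   ← first repeat (s2 seen earlier)
  step 3: s6  (read a: s2→s6)
  step 4: s6  (read a: s6→s6)
  step 5: s6  (read a: s6→s6)
  step 6: s6  (read a: s6→s6)
  step 7: s2  (read b: s6→s2)
  step 8: s2  (read b: s2→s2)
  step 9: s2  (read b: s2→s2)

So i = 1, j = 2, giving x = w[0:1] = b, y = w[1:2] = b, z = w[2:9] = aaaabbb.
Check: |xy| = 2 ≤ 7 and |y| = 1 ≥ 1. Reading y takes M from s2 back to s2, so every xyⁱz is accepted.
The DFA has 7 states, so the proof of the pumping lemma guarantees a repeated state among the first 7+1 visited; the segment between the two visits is the pumpable y.

b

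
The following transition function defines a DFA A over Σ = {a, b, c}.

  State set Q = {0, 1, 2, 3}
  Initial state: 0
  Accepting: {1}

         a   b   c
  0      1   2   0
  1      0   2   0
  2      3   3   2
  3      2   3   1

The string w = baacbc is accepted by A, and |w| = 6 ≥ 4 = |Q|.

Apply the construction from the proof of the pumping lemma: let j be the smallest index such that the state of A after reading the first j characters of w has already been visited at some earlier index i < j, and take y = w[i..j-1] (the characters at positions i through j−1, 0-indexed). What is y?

aa

Run of A on w = b a a c b c:
  step 0: 0  (start)
  step 1: 2  (read b: 0→2)
  step 2: 3  (read a: 2→3)
  step 3: 2  (read a: 3→2)   ← first repeat (2 seen earlier)
  step 4: 2  (read c: 2→2)
  step 5: 3  (read b: 2→3)
  step 6: 1  (read c: 3→1)

So i = 1, j = 3, giving x = w[0:1] = b, y = w[1:3] = aa, z = w[3:6] = cbc.
Check: |xy| = 3 ≤ 4 and |y| = 2 ≥ 1. Reading y takes A from 2 back to 2, so every xyⁱz is accepted.
Since A has 4 states, any run of length ≥ 4 visits 4+1 states, so by pigeonhole some state repeats within the first 4 steps — that repeat gives the pumpable loop.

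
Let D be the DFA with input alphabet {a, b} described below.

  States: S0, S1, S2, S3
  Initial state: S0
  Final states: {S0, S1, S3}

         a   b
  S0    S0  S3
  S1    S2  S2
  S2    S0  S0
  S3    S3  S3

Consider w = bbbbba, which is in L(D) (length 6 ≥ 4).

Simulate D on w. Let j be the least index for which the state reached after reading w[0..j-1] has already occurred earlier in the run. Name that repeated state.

S3

Run of D on w = b b b b b a:
  step 0: S0  (start)
  step 1: S3  (read b: S0→S3)
  step 2: S3  (read b: S3→S3)   ← first repeat (S3 seen earlier)
  step 3: S3  (read b: S3→S3)
  step 4: S3  (read b: S3→S3)
  step 5: S3  (read b: S3→S3)
  step 6: S3  (read a: S3→S3)

The earliest repeat is at step j = 2: D is in S3, which it already visited at step i = 1.
With |Q| = 4, pigeonhole forces a state repeat no later than step 4; the substring read between the first and second visits to that state can be pumped.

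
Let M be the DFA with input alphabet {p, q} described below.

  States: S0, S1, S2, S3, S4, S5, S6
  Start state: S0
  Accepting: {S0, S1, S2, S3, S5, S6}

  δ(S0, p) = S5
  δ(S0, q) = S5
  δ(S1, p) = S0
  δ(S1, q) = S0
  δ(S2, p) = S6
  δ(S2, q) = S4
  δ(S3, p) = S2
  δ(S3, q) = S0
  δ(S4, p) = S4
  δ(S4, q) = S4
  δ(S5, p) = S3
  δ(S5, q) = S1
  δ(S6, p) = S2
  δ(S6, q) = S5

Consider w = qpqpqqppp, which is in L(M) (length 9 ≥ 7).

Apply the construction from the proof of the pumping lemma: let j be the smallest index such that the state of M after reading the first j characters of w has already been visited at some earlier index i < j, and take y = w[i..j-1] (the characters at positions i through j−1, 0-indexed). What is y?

qpq

Run of M on w = q p q p q q p p p:
  step 0: S0  (start)
  step 1: S5  (read q: S0→S5)
  step 2: S3  (read p: S5→S3)
  step 3: S0  (read q: S3→S0)   ← first repeat (S0 seen earlier)
  step 4: S5  (read p: S0→S5)
  step 5: S1  (read q: S5→S1)
  step 6: S0  (read q: S1→S0)
  step 7: S5  (read p: S0→S5)
  step 8: S3  (read p: S5→S3)
  step 9: S2  (read p: S3→S2)

So i = 0, j = 3, giving x = w[0:0] = ε, y = w[0:3] = qpq, z = w[3:9] = pqqppp.
Check: |xy| = 3 ≤ 7 and |y| = 3 ≥ 1. Reading y takes M from S0 back to S0, so every xyⁱz is accepted.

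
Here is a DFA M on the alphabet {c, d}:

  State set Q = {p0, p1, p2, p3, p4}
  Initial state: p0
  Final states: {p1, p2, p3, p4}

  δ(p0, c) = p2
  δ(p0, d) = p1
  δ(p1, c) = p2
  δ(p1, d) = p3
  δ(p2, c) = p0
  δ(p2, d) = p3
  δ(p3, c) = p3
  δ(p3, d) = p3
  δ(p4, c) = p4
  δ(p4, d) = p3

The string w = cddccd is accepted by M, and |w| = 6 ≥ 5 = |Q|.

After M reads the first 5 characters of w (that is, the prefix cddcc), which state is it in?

Run of M on the first 5 characters of w = c d d c c:
  step 0: p0  (start)
  step 1: p2  (read c: p0→p2)
  step 2: p3  (read d: p2→p3)
  step 3: p3  (read d: p3→p3)
  step 4: p3  (read c: p3→p3)
  step 5: p3  (read c: p3→p3)

After reading 5 characters, M is in state p3.

p3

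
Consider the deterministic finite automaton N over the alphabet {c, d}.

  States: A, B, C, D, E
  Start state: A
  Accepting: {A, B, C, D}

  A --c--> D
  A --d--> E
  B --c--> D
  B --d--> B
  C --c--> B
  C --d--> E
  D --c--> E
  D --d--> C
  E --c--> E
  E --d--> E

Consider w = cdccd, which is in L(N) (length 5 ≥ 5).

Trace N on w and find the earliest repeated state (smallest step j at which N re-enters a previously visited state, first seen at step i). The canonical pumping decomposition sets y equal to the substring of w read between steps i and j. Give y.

State sequence: A -c-> D -d-> C -c-> B -c-> D -d-> C
First repeat at step 4: D was already visited.

So i = 1, j = 4, giving x = w[0:1] = c, y = w[1:4] = dcc, z = w[4:5] = d.
Check: |xy| = 4 ≤ 5 and |y| = 3 ≥ 1. Reading y takes N from D back to D, so every xyⁱz is accepted.

dcc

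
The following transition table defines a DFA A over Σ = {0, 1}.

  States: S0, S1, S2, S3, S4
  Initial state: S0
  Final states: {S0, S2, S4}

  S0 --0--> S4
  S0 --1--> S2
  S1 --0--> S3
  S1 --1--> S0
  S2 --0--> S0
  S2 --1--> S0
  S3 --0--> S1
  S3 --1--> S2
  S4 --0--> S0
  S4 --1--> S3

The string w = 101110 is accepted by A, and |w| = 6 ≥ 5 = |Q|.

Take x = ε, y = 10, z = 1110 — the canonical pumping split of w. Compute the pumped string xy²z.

10101110

xy^2z = ε·10·10·1110 = 10101110.
Reading y = 10 takes A from S0 back to S0, so after x·y·y the machine is still in S0, and z then leads to the accepting state S0. Hence 10101110 ∈ L(A).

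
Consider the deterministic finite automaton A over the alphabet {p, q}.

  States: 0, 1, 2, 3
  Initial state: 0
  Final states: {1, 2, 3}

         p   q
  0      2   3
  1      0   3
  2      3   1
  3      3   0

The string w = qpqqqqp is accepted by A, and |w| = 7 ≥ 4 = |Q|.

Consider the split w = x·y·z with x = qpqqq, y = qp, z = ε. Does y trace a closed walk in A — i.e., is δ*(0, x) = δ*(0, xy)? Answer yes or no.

no

State sequence: 0 -q-> 3 -p-> 3 -q-> 0 -q-> 3 -q-> 0 -q-> 3 -p-> 3

After x (step 5): 0. After xy (step 7): 3.
They differ (0 ≠ 3), so y is not a cycle from the state after x; this split is not the one the pumping-lemma construction produces, and pumping y need not keep the string in L(A).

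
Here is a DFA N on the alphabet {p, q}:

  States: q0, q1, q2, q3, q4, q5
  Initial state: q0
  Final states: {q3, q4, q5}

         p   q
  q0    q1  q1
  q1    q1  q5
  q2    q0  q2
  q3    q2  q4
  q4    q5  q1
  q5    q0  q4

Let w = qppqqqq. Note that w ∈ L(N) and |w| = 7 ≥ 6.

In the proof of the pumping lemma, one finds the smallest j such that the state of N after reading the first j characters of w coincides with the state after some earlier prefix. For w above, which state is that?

q1

Run of N on w = q p p q q q q:
  step 0: q0  (start)
  step 1: q1  (read q: q0→q1)
  step 2: q1  (read p: q1→q1)   ← first repeat (q1 seen earlier)
  step 3: q1  (read p: q1→q1)
  step 4: q5  (read q: q1→q5)
  step 5: q4  (read q: q5→q4)
  step 6: q1  (read q: q4→q1)
  step 7: q5  (read q: q1→q5)

The earliest repeat is at step j = 2: N is in q1, which it already visited at step i = 1.
With |Q| = 6, pigeonhole forces a state repeat no later than step 6; the substring read between the first and second visits to that state can be pumped.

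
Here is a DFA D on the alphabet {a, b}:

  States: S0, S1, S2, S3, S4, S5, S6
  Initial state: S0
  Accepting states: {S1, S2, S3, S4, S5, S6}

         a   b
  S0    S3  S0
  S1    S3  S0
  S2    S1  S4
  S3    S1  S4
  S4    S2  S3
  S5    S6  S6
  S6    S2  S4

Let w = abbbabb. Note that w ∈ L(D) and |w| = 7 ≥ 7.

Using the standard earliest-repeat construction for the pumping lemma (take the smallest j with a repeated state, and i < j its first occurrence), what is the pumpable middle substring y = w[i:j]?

bb

State sequence: S0 -a-> S3 -b-> S4 -b-> S3 -b-> S4 -a-> S2 -b-> S4 -b-> S3
First repeat at step 3: S3 was already visited.

So i = 1, j = 3, giving x = w[0:1] = a, y = w[1:3] = bb, z = w[3:7] = babb.
Check: |xy| = 3 ≤ 7 and |y| = 2 ≥ 1. Reading y takes D from S3 back to S3, so every xyⁱz is accepted.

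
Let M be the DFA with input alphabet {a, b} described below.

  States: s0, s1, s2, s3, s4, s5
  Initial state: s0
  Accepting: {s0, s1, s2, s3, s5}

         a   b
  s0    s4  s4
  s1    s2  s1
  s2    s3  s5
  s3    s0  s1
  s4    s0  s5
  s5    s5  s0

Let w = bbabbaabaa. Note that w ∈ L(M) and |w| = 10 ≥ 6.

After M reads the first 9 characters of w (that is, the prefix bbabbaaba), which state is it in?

Run of M on the first 9 characters of w = b b a b b a a b a:
  step 0: s0  (start)
  step 1: s4  (read b: s0→s4)
  step 2: s5  (read b: s4→s5)
  step 3: s5  (read a: s5→s5)
  step 4: s0  (read b: s5→s0)
  step 5: s4  (read b: s0→s4)
  step 6: s0  (read a: s4→s0)
  step 7: s4  (read a: s0→s4)
  step 8: s5  (read b: s4→s5)
  step 9: s5  (read a: s5→s5)

After reading 9 characters, M is in state s5.

s5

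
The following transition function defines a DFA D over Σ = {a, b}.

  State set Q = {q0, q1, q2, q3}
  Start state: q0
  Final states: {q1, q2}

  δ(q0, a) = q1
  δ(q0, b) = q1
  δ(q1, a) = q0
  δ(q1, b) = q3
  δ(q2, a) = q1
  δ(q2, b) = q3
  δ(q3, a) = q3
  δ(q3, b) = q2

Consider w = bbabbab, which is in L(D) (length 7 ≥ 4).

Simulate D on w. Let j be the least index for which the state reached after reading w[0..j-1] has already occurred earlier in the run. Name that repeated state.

q3

Run of D on w = b b a b b a b:
  step 0: q0  (start)
  step 1: q1  (read b: q0→q1)
  step 2: q3  (read b: q1→q3)
  step 3: q3  (read a: q3→q3)   ← first repeat (q3 seen earlier)
  step 4: q2  (read b: q3→q2)
  step 5: q3  (read b: q2→q3)
  step 6: q3  (read a: q3→q3)
  step 7: q2  (read b: q3→q2)

The earliest repeat is at step j = 3: D is in q3, which it already visited at step i = 2.
The DFA has 4 states, so the proof of the pumping lemma guarantees a repeated state among the first 4+1 visited; the segment between the two visits is the pumpable y.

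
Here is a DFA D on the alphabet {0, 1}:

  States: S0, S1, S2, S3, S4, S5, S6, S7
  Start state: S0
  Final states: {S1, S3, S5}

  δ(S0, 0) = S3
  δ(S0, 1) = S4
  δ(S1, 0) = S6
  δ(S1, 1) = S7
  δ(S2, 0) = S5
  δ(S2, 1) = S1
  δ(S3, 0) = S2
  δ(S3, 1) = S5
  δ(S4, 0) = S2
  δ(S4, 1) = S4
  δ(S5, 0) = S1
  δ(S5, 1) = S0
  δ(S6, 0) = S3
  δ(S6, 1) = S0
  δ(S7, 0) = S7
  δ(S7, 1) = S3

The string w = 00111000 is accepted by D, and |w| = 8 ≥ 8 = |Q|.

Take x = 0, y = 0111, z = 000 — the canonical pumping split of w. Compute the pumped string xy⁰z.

0000

xy⁰z = xz = 0·000 = 0000.
Reading y = 0111 takes D from S3 back to S3, so after x the machine is still in S3, and z then leads to the accepting state S1. Hence 0000 ∈ L(D).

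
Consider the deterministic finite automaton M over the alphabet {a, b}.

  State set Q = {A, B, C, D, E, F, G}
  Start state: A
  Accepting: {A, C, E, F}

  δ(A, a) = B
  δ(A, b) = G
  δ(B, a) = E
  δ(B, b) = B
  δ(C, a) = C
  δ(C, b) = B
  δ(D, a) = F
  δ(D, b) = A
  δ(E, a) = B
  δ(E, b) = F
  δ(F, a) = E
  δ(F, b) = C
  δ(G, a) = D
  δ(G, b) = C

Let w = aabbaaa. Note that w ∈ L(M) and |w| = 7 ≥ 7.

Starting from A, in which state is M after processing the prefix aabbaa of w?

State sequence: A -a-> B -a-> E -b-> F -b-> C -a-> C -a-> C

After reading 6 characters, M is in state C.

C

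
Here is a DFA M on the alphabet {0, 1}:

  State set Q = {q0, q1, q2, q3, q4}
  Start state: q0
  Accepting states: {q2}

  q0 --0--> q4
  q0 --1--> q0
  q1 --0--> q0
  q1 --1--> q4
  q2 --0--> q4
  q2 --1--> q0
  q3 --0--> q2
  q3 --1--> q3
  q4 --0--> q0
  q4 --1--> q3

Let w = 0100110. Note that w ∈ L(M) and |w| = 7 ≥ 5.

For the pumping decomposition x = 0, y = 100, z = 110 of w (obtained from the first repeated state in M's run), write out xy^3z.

xy^3z = 0·100·100·100·110 = 0100100100110.
Reading y = 100 takes M from q4 back to q4, so after x·y·y·y the machine is still in q4, and z then leads to the accepting state q2. Hence 0100100100110 ∈ L(M).

0100100100110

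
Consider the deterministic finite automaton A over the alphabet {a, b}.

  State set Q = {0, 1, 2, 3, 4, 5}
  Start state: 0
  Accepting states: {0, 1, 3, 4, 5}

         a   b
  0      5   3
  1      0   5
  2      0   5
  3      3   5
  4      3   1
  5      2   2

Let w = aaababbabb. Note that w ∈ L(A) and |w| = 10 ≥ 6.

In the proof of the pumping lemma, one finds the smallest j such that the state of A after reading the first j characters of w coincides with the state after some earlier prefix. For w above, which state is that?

State sequence: 0 -a-> 5 -a-> 2 -a-> 0 -b-> 3 -a-> 3 -b-> 5 -b-> 2 -a-> 0 -b-> 3 -b-> 5
First repeat at step 3: 0 was already visited.

The earliest repeat is at step j = 3: A is in 0, which it already visited at step i = 0.
With |Q| = 6, pigeonhole forces a state repeat no later than step 6; the substring read between the first and second visits to that state can be pumped.

0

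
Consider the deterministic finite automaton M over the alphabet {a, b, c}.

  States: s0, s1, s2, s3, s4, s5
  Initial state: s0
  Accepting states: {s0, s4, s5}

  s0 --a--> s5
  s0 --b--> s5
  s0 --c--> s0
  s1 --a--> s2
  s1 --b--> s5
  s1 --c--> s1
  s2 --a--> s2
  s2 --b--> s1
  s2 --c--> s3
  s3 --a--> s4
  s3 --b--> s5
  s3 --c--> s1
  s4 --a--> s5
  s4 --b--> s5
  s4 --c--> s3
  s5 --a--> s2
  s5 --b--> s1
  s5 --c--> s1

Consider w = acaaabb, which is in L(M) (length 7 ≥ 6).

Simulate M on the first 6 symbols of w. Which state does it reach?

Run of M on the first 6 characters of w = a c a a a b:
  step 0: s0  (start)
  step 1: s5  (read a: s0→s5)
  step 2: s1  (read c: s5→s1)
  step 3: s2  (read a: s1→s2)
  step 4: s2  (read a: s2→s2)
  step 5: s2  (read a: s2→s2)
  step 6: s1  (read b: s2→s1)

After reading 6 characters, M is in state s1.

s1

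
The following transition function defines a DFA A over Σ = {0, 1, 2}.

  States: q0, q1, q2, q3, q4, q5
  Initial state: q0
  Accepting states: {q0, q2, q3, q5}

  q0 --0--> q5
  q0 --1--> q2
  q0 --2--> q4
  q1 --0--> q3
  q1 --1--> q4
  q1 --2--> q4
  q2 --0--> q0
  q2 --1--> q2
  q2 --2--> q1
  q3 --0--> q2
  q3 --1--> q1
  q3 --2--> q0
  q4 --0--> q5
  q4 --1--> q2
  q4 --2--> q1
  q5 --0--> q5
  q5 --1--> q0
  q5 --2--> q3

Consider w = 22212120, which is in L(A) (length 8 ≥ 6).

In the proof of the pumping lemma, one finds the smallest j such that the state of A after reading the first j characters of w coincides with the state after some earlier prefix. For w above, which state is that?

q4

State sequence: q0 -2-> q4 -2-> q1 -2-> q4 -1-> q2 -2-> q1 -1-> q4 -2-> q1 -0-> q3
First repeat at step 3: q4 was already visited.

The earliest repeat is at step j = 3: A is in q4, which it already visited at step i = 1.
The DFA has 6 states, so the proof of the pumping lemma guarantees a repeated state among the first 6+1 visited; the segment between the two visits is the pumpable y.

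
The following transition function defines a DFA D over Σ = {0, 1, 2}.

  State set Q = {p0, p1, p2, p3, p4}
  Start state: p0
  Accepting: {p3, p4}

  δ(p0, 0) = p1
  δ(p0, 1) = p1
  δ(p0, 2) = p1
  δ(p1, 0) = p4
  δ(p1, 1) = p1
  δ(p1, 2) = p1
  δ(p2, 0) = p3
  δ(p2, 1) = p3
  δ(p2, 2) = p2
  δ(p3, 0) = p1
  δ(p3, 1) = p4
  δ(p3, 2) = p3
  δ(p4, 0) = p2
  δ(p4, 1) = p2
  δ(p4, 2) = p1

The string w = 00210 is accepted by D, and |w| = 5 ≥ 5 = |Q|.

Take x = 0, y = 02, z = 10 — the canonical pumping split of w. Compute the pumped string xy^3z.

002020210

xy^3z = 0·02·02·02·10 = 002020210.
Reading y = 02 takes D from p1 back to p1, so after x·y·y·y the machine is still in p1, and z then leads to the accepting state p4. Hence 002020210 ∈ L(D).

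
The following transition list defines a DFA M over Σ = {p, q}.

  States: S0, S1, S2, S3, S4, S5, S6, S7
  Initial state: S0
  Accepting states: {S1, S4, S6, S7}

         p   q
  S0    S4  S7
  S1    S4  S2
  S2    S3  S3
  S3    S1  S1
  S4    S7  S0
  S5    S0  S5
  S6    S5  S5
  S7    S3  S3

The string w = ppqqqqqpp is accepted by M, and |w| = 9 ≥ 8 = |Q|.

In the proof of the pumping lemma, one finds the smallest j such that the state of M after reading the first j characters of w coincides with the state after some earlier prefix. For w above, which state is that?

S3

Run of M on w = p p q q q q q p p:
  step 0: S0  (start)
  step 1: S4  (read p: S0→S4)
  step 2: S7  (read p: S4→S7)
  step 3: S3  (read q: S7→S3)
  step 4: S1  (read q: S3→S1)
  step 5: S2  (read q: S1→S2)
  step 6: S3  (read q: S2→S3)   ← first repeat (S3 seen earlier)
  step 7: S1  (read q: S3→S1)
  step 8: S4  (read p: S1→S4)
  step 9: S7  (read p: S4→S7)

The earliest repeat is at step j = 6: M is in S3, which it already visited at step i = 3.
Pumping length from the standard proof: p = 8 (the number of states). The repeated state found above gives |xy| = j ≤ 8 and |y| = j − i ≥ 1.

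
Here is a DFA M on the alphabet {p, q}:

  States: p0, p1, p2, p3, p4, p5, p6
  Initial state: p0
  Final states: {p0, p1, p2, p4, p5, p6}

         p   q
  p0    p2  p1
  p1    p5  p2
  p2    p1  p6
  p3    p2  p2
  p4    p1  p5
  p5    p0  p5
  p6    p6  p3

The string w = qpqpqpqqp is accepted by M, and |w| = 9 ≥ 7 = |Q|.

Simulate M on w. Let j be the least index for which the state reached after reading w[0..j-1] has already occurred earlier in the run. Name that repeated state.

State sequence: p0 -q-> p1 -p-> p5 -q-> p5 -p-> p0 -q-> p1 -p-> p5 -q-> p5 -q-> p5 -p-> p0
First repeat at step 3: p5 was already visited.

The earliest repeat is at step j = 3: M is in p5, which it already visited at step i = 2.

p5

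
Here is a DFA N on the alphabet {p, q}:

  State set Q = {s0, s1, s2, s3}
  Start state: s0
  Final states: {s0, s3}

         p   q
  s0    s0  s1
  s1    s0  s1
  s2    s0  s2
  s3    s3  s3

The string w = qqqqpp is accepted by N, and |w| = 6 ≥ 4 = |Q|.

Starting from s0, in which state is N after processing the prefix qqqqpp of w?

s0

Run of N on the first 6 characters of w = q q q q p p:
  step 0: s0  (start)
  step 1: s1  (read q: s0→s1)
  step 2: s1  (read q: s1→s1)
  step 3: s1  (read q: s1→s1)
  step 4: s1  (read q: s1→s1)
  step 5: s0  (read p: s1→s0)
  step 6: s0  (read p: s0→s0)

After reading 6 characters, N is in state s0.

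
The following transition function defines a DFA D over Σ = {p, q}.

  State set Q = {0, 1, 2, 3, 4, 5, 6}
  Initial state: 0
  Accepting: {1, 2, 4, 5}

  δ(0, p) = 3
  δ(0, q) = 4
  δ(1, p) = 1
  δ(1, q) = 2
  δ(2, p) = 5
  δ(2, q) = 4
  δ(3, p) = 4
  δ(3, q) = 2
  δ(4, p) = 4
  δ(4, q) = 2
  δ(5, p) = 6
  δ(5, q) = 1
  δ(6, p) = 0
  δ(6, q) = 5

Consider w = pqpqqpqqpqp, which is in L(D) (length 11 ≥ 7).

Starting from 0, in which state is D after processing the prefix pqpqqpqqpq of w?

1

State sequence: 0 -p-> 3 -q-> 2 -p-> 5 -q-> 1 -q-> 2 -p-> 5 -q-> 1 -q-> 2 -p-> 5 -q-> 1

After reading 10 characters, D is in state 1.
(This kind of state-tracing is the core of the pumping-lemma construction: with 7 states, pigeonhole forces a repeat within the first 7 steps.)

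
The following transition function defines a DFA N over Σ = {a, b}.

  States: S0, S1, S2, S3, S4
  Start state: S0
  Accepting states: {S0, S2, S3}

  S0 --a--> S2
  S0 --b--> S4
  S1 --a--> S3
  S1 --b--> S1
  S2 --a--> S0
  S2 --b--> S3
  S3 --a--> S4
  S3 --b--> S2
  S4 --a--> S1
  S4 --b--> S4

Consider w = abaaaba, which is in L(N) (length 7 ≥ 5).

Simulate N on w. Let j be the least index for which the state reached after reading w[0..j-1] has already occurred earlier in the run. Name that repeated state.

Run of N on w = a b a a a b a:
  step 0: S0  (start)
  step 1: S2  (read a: S0→S2)
  step 2: S3  (read b: S2→S3)
  step 3: S4  (read a: S3→S4)
  step 4: S1  (read a: S4→S1)
  step 5: S3  (read a: S1→S3)   ← first repeat (S3 seen earlier)
  step 6: S2  (read b: S3→S2)
  step 7: S0  (read a: S2→S0)

The earliest repeat is at step j = 5: N is in S3, which it already visited at step i = 2.
The DFA has 5 states, so the proof of the pumping lemma guarantees a repeated state among the first 5+1 visited; the segment between the two visits is the pumpable y.

S3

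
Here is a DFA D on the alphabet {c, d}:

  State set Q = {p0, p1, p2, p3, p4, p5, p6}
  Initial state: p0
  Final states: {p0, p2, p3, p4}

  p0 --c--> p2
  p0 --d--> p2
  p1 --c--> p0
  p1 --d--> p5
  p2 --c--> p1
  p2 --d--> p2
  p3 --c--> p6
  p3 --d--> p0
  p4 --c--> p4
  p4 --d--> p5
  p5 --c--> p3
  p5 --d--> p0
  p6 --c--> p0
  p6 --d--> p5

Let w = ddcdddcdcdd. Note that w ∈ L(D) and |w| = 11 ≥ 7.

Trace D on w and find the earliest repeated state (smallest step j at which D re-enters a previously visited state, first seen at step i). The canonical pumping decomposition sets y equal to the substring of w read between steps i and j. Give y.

d

Run of D on w = d d c d d d c d c d d:
  step 0: p0  (start)
  step 1: p2  (read d: p0→p2)
  step 2: p2  (read d: p2→p2)   ← first repeat (p2 seen earlier)
  step 3: p1  (read c: p2→p1)
  step 4: p5  (read d: p1→p5)
  step 5: p0  (read d: p5→p0)
  step 6: p2  (read d: p0→p2)
  step 7: p1  (read c: p2→p1)
  step 8: p5  (read d: p1→p5)
  step 9: p3  (read c: p5→p3)
  step 10: p0  (read d: p3→p0)
  step 11: p2  (read d: p0→p2)

So i = 1, j = 2, giving x = w[0:1] = d, y = w[1:2] = d, z = w[2:11] = cdddcdcdd.
Check: |xy| = 2 ≤ 7 and |y| = 1 ≥ 1. Reading y takes D from p2 back to p2, so every xyⁱz is accepted.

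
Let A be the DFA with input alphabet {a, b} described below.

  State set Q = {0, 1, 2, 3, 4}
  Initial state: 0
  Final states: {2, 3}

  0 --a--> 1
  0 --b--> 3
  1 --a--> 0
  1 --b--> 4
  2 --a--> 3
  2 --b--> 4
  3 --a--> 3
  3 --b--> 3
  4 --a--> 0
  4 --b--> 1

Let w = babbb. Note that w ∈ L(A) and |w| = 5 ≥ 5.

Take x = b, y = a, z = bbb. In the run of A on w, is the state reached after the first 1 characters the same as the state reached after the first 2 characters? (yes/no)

yes

Run of A on the first 2 characters of w = b a:
  step 0: 0  (start)
  step 1: 3  (read b: 0→3)
  step 2: 3  (read a: 3→3)

After x (step 1): 3. After xy (step 2): 3.
They match, so y = a drives A around a cycle from 3 back to itself; pumping y any number of times keeps A in 3 before reading z, and xyⁱz ∈ L(A) for every i ≥ 0.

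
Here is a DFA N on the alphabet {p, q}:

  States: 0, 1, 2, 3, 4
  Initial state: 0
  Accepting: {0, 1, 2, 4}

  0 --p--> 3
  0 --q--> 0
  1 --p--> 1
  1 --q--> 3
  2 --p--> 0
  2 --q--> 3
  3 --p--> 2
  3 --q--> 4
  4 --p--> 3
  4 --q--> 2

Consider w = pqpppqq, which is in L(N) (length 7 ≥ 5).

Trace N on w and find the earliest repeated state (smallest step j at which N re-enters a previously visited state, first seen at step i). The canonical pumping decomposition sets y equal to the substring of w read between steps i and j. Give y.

Run of N on w = p q p p p q q:
  step 0: 0  (start)
  step 1: 3  (read p: 0→3)
  step 2: 4  (read q: 3→4)
  step 3: 3  (read p: 4→3)   ← first repeat (3 seen earlier)
  step 4: 2  (read p: 3→2)
  step 5: 0  (read p: 2→0)
  step 6: 0  (read q: 0→0)
  step 7: 0  (read q: 0→0)

So i = 1, j = 3, giving x = w[0:1] = p, y = w[1:3] = qp, z = w[3:7] = ppqq.
Check: |xy| = 3 ≤ 5 and |y| = 2 ≥ 1. Reading y takes N from 3 back to 3, so every xyⁱz is accepted.

qp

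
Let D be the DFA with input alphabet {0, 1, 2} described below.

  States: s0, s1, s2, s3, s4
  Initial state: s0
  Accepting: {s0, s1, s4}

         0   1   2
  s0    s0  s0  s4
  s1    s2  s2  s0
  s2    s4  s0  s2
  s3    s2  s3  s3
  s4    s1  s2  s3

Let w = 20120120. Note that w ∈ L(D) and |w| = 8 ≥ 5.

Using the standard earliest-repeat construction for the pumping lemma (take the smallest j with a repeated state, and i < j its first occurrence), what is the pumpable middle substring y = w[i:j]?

2

Run of D on w = 2 0 1 2 0 1 2 0:
  step 0: s0  (start)
  step 1: s4  (read 2: s0→s4)
  step 2: s1  (read 0: s4→s1)
  step 3: s2  (read 1: s1→s2)
  step 4: s2  (read 2: s2→s2)   ← first repeat (s2 seen earlier)
  step 5: s4  (read 0: s2→s4)
  step 6: s2  (read 1: s4→s2)
  step 7: s2  (read 2: s2→s2)
  step 8: s4  (read 0: s2→s4)

So i = 3, j = 4, giving x = w[0:3] = 201, y = w[3:4] = 2, z = w[4:8] = 0120.
Check: |xy| = 4 ≤ 5 and |y| = 1 ≥ 1. Reading y takes D from s2 back to s2, so every xyⁱz is accepted.
Since D has 5 states, any run of length ≥ 5 visits 5+1 states, so by pigeonhole some state repeats within the first 5 steps — that repeat gives the pumpable loop.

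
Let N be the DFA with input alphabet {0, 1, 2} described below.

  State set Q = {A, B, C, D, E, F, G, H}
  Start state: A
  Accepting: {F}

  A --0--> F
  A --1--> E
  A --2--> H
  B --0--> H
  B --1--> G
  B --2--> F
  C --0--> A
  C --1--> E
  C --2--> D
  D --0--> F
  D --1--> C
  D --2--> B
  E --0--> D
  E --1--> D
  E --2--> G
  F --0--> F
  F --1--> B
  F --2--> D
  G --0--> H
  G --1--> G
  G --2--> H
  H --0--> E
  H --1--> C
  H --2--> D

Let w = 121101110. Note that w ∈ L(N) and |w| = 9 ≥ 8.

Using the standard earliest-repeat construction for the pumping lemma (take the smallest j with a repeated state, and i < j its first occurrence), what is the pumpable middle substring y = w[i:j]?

1

Run of N on w = 1 2 1 1 0 1 1 1 0:
  step 0: A  (start)
  step 1: E  (read 1: A→E)
  step 2: G  (read 2: E→G)
  step 3: G  (read 1: G→G)   ← first repeat (G seen earlier)
  step 4: G  (read 1: G→G)
  step 5: H  (read 0: G→H)
  step 6: C  (read 1: H→C)
  step 7: E  (read 1: C→E)
  step 8: D  (read 1: E→D)
  step 9: F  (read 0: D→F)

So i = 2, j = 3, giving x = w[0:2] = 12, y = w[2:3] = 1, z = w[3:9] = 101110.
Check: |xy| = 3 ≤ 8 and |y| = 1 ≥ 1. Reading y takes N from G back to G, so every xyⁱz is accepted.
Since N has 8 states, any run of length ≥ 8 visits 8+1 states, so by pigeonhole some state repeats within the first 8 steps — that repeat gives the pumpable loop.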